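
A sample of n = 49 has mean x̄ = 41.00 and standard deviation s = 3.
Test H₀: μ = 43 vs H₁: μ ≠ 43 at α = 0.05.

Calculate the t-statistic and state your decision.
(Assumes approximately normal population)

df = n - 1 = 48
SE = s/√n = 3/√49 = 0.4286
t = (x̄ - μ₀)/SE = (41.00 - 43)/0.4286 = -4.6664
Critical value: t_{0.025,48} = ±2.011
p-value < 0.0001
Decision: reject H₀

Answer: t = -4.6664, reject H₀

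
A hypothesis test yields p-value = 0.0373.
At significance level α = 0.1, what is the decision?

Answer: reject H₀

Derivation:
Compare p-value to α:
0.0373 < 0.1
Decision: reject H₀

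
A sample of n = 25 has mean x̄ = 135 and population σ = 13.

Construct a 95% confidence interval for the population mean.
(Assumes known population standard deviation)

Confidence level: 95%, α = 0.05
z_0.025 = 1.960
SE = σ/√n = 13/√25 = 2.6000
Margin of error = 1.960 × 2.6000 = 5.0960
CI: x̄ ± margin = 135 ± 5.0960
CI: (129.9040, 140.0960)

Answer: (129.9040, 140.0960)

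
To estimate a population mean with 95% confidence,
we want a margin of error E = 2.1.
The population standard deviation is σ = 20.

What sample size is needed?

Answer: n = 349

Derivation:
z_0.025 = 1.960
n = (z×σ/E)² = (1.960×20/2.1)²
n = 348.4444
Round up: n = 349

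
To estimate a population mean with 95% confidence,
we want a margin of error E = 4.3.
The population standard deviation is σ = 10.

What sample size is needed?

z_0.025 = 1.960
n = (z×σ/E)² = (1.960×10/4.3)²
n = 20.7766
Round up: n = 21

Answer: n = 21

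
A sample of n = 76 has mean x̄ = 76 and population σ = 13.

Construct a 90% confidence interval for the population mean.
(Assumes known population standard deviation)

Answer: (73.5470, 78.4530)

Derivation:
Confidence level: 90%, α = 0.1
z_0.05 = 1.645
SE = σ/√n = 13/√76 = 1.4912
Margin of error = 1.645 × 1.4912 = 2.4530
CI: x̄ ± margin = 76 ± 2.4530
CI: (73.5470, 78.4530)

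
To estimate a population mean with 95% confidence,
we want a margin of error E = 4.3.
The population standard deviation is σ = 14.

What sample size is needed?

Answer: n = 41

Derivation:
z_0.025 = 1.960
n = (z×σ/E)² = (1.960×14/4.3)²
n = 40.7222
Round up: n = 41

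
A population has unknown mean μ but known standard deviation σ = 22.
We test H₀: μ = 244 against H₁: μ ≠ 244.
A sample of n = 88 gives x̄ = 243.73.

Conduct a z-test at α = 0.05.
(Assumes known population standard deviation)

Standard error: SE = σ/√n = 22/√88 = 2.3452
z-statistic: z = (x̄ - μ₀)/SE = (243.73 - 244)/2.3452 = -0.1151
Critical value: ±1.960
p-value = 0.9084
Decision: fail to reject H₀

Answer: z = -0.1151, fail to reject H₀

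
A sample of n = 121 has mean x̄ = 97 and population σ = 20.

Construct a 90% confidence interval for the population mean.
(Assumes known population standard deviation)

Answer: (94.0091, 99.9909)

Derivation:
Confidence level: 90%, α = 0.1
z_0.05 = 1.645
SE = σ/√n = 20/√121 = 1.8182
Margin of error = 1.645 × 1.8182 = 2.9909
CI: x̄ ± margin = 97 ± 2.9909
CI: (94.0091, 99.9909)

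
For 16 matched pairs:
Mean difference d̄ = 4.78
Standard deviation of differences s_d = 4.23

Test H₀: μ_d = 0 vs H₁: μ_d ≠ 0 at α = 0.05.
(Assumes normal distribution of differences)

Answer: t = 4.5201, reject H₀

Derivation:
df = n - 1 = 15
SE = s_d/√n = 4.23/√16 = 1.0575
t = d̄/SE = 4.78/1.0575 = 4.5201
Critical value: t_{0.025,15} = ±2.131
p-value ≈ 0.0004
Decision: reject H₀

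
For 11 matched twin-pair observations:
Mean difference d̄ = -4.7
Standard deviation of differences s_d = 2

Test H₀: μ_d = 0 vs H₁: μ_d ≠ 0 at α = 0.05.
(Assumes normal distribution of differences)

Answer: t = -7.7944, reject H₀

Derivation:
df = n - 1 = 10
SE = s_d/√n = 2/√11 = 0.6030
t = d̄/SE = -4.7/0.6030 = -7.7944
Critical value: t_{0.025,10} = ±2.228
p-value < 0.0001
Decision: reject H₀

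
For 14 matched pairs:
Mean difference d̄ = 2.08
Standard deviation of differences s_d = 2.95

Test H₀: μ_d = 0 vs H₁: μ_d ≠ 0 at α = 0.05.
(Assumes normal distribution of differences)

df = n - 1 = 13
SE = s_d/√n = 2.95/√14 = 0.7884
t = d̄/SE = 2.08/0.7884 = 2.6383
Critical value: t_{0.025,13} = ±2.160
p-value ≈ 0.0205
Decision: reject H₀

Answer: t = 2.6383, reject H₀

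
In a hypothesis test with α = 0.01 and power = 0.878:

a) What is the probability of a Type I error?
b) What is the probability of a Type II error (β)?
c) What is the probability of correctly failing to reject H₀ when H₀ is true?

a) Type I error probability = α = 0.01
b) Power = P(reject H₀ | H₁ true) = 1 - β = 0.878, so Type II error probability = β = 1 - Power = 0.122
c) P(fail to reject H₀ | H₀ true) = 1 - α = 0.99

Answer: a) 0.01, b) 0.122, c) 0.99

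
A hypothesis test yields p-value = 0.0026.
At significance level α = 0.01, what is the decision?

Answer: reject H₀

Derivation:
Compare p-value to α:
0.0026 < 0.01
Decision: reject H₀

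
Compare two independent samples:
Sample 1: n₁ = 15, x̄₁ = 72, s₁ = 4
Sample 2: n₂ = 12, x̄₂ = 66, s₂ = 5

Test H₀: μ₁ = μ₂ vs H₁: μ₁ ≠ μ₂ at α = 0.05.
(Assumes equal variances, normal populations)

Pooled variance: s²_p = [14×4² + 11×5²]/(25) = 19.9600
s_p = 4.4677
SE = s_p×√(1/n₁ + 1/n₂) = 4.4677×√(1/15 + 1/12) = 1.7303
t = (x̄₁ - x̄₂)/SE = (72 - 66)/1.7303 = 3.4676
df = 25, t-critical = ±2.060
Decision: reject H₀

Answer: t = 3.4676, reject H₀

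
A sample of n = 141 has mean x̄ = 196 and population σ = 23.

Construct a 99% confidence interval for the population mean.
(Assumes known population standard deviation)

Answer: (191.0105, 200.9895)

Derivation:
Confidence level: 99%, α = 0.01
z_0.005 = 2.576
SE = σ/√n = 23/√141 = 1.9369
Margin of error = 2.576 × 1.9369 = 4.9895
CI: x̄ ± margin = 196 ± 4.9895
CI: (191.0105, 200.9895)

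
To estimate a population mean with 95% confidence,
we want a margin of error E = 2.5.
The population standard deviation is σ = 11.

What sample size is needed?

Answer: n = 75

Derivation:
z_0.025 = 1.960
n = (z×σ/E)² = (1.960×11/2.5)²
n = 74.3734
Round up: n = 75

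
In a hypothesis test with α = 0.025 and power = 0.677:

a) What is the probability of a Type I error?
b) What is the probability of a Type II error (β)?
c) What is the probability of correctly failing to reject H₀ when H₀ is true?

a) Type I error probability = α = 0.025
b) Power = P(reject H₀ | H₁ true) = 1 - β = 0.677, so Type II error probability = β = 1 - Power = 0.323
c) P(fail to reject H₀ | H₀ true) = 1 - α = 0.975

Answer: a) 0.025, b) 0.323, c) 0.975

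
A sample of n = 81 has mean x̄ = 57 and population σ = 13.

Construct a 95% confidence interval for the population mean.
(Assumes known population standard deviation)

Confidence level: 95%, α = 0.05
z_0.025 = 1.960
SE = σ/√n = 13/√81 = 1.4444
Margin of error = 1.960 × 1.4444 = 2.8310
CI: x̄ ± margin = 57 ± 2.8310
CI: (54.1690, 59.8310)

Answer: (54.1690, 59.8310)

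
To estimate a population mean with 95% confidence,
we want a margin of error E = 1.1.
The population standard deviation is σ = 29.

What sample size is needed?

z_0.025 = 1.960
n = (z×σ/E)² = (1.960×29/1.1)²
n = 2670.0707
Round up: n = 2671

Answer: n = 2671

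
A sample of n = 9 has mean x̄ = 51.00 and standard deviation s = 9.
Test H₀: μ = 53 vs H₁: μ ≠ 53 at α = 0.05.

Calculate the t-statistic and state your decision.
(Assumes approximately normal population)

df = n - 1 = 8
SE = s/√n = 9/√9 = 3.0000
t = (x̄ - μ₀)/SE = (51.00 - 53)/3.0000 = -0.6667
Critical value: t_{0.025,8} = ±2.306
p-value ≈ 0.5237
Decision: fail to reject H₀

Answer: t = -0.6667, fail to reject H₀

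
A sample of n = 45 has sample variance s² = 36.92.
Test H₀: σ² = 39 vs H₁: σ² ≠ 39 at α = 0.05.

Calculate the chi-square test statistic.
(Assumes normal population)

Answer: χ² = 41.6533, fail to reject H₀

Derivation:
df = n - 1 = 44
χ² = (n-1)s²/σ₀² = 44×36.92/39 = 41.6533
Critical values: χ²_{0.975,44} = 27.575, χ²_{0.025,44} = 64.201
Rejection region: χ² < 27.575 or χ² > 64.201
Decision: fail to reject H₀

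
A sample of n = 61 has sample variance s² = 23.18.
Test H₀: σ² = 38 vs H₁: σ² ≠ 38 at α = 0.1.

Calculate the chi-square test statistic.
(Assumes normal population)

df = n - 1 = 60
χ² = (n-1)s²/σ₀² = 60×23.18/38 = 36.6000
Critical values: χ²_{0.95,60} = 43.188, χ²_{0.05,60} = 79.082
Rejection region: χ² < 43.188 or χ² > 79.082
Decision: reject H₀

Answer: χ² = 36.6000, reject H₀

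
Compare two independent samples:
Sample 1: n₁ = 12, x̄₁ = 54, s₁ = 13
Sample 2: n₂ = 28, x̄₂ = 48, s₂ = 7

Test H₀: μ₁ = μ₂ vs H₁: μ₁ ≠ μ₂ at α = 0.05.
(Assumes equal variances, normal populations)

Answer: t = 1.9004, fail to reject H₀

Derivation:
Pooled variance: s²_p = [11×13² + 27×7²]/(38) = 83.7368
s_p = 9.1508
SE = s_p×√(1/n₁ + 1/n₂) = 9.1508×√(1/12 + 1/28) = 3.1573
t = (x̄₁ - x̄₂)/SE = (54 - 48)/3.1573 = 1.9004
df = 38, t-critical = ±2.024
Decision: fail to reject H₀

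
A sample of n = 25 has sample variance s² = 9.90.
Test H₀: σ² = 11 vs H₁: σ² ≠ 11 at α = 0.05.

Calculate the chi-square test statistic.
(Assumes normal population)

Answer: χ² = 21.6000, fail to reject H₀

Derivation:
df = n - 1 = 24
χ² = (n-1)s²/σ₀² = 24×9.90/11 = 21.6000
Critical values: χ²_{0.975,24} = 12.401, χ²_{0.025,24} = 39.364
Rejection region: χ² < 12.401 or χ² > 39.364
Decision: fail to reject H₀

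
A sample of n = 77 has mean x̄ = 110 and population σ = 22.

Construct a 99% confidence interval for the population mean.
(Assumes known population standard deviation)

Confidence level: 99%, α = 0.01
z_0.005 = 2.576
SE = σ/√n = 22/√77 = 2.5071
Margin of error = 2.576 × 2.5071 = 6.4583
CI: x̄ ± margin = 110 ± 6.4583
CI: (103.5417, 116.4583)

Answer: (103.5417, 116.4583)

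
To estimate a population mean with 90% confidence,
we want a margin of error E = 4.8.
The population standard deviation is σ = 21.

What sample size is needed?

Answer: n = 52

Derivation:
z_0.05 = 1.645
n = (z×σ/E)² = (1.645×21/4.8)²
n = 51.7950
Round up: n = 52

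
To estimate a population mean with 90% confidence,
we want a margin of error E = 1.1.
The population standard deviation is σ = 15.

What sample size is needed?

Answer: n = 504

Derivation:
z_0.05 = 1.645
n = (z×σ/E)² = (1.645×15/1.1)²
n = 503.1865
Round up: n = 504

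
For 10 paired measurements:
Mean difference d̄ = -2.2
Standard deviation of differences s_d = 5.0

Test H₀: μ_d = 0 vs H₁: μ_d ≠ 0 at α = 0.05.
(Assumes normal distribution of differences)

df = n - 1 = 9
SE = s_d/√n = 5.0/√10 = 1.5811
t = d̄/SE = -2.2/1.5811 = -1.3914
Critical value: t_{0.025,9} = ±2.262
p-value ≈ 0.1975
Decision: fail to reject H₀

Answer: t = -1.3914, fail to reject H₀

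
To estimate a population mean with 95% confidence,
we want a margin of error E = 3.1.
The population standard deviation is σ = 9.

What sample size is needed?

Answer: n = 33

Derivation:
z_0.025 = 1.960
n = (z×σ/E)² = (1.960×9/3.1)²
n = 32.3798
Round up: n = 33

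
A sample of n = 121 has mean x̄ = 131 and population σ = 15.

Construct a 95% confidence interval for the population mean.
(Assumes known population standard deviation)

Answer: (128.3273, 133.6727)

Derivation:
Confidence level: 95%, α = 0.05
z_0.025 = 1.960
SE = σ/√n = 15/√121 = 1.3636
Margin of error = 1.960 × 1.3636 = 2.6727
CI: x̄ ± margin = 131 ± 2.6727
CI: (128.3273, 133.6727)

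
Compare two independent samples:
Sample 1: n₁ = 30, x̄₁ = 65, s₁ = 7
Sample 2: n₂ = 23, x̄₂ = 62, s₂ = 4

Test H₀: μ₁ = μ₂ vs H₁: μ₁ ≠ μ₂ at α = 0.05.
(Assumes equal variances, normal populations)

Pooled variance: s²_p = [29×7² + 22×4²]/(51) = 34.7647
s_p = 5.8962
SE = s_p×√(1/n₁ + 1/n₂) = 5.8962×√(1/30 + 1/23) = 1.6341
t = (x̄₁ - x̄₂)/SE = (65 - 62)/1.6341 = 1.8359
df = 51, t-critical = ±2.008
Decision: fail to reject H₀

Answer: t = 1.8359, fail to reject H₀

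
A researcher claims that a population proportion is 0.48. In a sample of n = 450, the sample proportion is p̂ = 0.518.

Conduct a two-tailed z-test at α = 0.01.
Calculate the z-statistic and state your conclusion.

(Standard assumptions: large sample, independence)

Answer: z = 1.6135, fail to reject H₀

Derivation:
H₀: p = 0.48, H₁: p ≠ 0.48
Standard error: SE = √(p₀(1-p₀)/n) = √(0.48×0.52/450) = 0.023551
z-statistic: z = (p̂ - p₀)/SE = (0.518 - 0.48)/0.023551 = 1.6135
Critical value: z_0.005 = ±2.576
p-value = 0.1066
Decision: fail to reject H₀ at α = 0.01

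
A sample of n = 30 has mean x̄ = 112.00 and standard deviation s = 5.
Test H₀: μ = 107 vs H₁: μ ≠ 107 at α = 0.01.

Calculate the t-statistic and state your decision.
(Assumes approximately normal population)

df = n - 1 = 29
SE = s/√n = 5/√30 = 0.9129
t = (x̄ - μ₀)/SE = (112.00 - 107)/0.9129 = 5.4771
Critical value: t_{0.005,29} = ±2.756
p-value < 0.0001
Decision: reject H₀

Answer: t = 5.4771, reject H₀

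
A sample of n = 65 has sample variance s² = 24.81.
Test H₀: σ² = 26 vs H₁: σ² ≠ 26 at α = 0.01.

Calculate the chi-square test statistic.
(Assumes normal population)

Answer: χ² = 61.0708, fail to reject H₀

Derivation:
df = n - 1 = 64
χ² = (n-1)s²/σ₀² = 64×24.81/26 = 61.0708
Critical values: χ²_{0.995,64} = 38.610, χ²_{0.005,64} = 96.878
Rejection region: χ² < 38.610 or χ² > 96.878
Decision: fail to reject H₀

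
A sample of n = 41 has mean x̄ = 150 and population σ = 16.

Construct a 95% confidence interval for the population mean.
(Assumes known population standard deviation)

Confidence level: 95%, α = 0.05
z_0.025 = 1.960
SE = σ/√n = 16/√41 = 2.4988
Margin of error = 1.960 × 2.4988 = 4.8976
CI: x̄ ± margin = 150 ± 4.8976
CI: (145.1024, 154.8976)

Answer: (145.1024, 154.8976)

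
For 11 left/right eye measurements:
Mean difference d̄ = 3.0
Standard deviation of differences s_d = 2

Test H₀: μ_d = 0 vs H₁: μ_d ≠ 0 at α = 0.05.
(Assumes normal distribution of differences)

Answer: t = 4.9751, reject H₀

Derivation:
df = n - 1 = 10
SE = s_d/√n = 2/√11 = 0.6030
t = d̄/SE = 3.0/0.6030 = 4.9751
Critical value: t_{0.025,10} = ±2.228
p-value ≈ 0.0006
Decision: reject H₀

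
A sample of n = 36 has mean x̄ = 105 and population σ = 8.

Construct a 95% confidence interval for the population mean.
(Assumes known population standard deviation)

Answer: (102.3867, 107.6133)

Derivation:
Confidence level: 95%, α = 0.05
z_0.025 = 1.960
SE = σ/√n = 8/√36 = 1.3333
Margin of error = 1.960 × 1.3333 = 2.6133
CI: x̄ ± margin = 105 ± 2.6133
CI: (102.3867, 107.6133)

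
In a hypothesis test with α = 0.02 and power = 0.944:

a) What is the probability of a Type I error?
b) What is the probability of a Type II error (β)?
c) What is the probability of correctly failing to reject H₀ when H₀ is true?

a) Type I error probability = α = 0.02
b) Power = P(reject H₀ | H₁ true) = 1 - β = 0.944, so Type II error probability = β = 1 - Power = 0.056
c) P(fail to reject H₀ | H₀ true) = 1 - α = 0.98

Answer: a) 0.02, b) 0.056, c) 0.98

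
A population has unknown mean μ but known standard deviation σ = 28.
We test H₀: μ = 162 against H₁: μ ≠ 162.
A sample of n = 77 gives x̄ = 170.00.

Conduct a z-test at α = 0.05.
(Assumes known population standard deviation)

Answer: z = 2.5071, reject H₀

Derivation:
Standard error: SE = σ/√n = 28/√77 = 3.1909
z-statistic: z = (x̄ - μ₀)/SE = (170.00 - 162)/3.1909 = 2.5071
Critical value: ±1.960
p-value = 0.0122
Decision: reject H₀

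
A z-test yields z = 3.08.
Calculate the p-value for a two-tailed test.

For z = 3.08:
p = 2×P(Z > |3.08|) = 2×(1 - Φ(3.08)) = 0.0021

Answer: p-value ≈ 0.0021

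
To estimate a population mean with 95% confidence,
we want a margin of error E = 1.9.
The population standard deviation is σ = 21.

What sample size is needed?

Answer: n = 470

Derivation:
z_0.025 = 1.960
n = (z×σ/E)² = (1.960×21/1.9)²
n = 469.2924
Round up: n = 470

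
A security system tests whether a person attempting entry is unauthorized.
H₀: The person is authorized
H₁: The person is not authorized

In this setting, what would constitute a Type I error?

Answer: Denying entry to an authorized person

Derivation:
Type I error: rejecting H₀ when it is actually true (false positive).
Type II error: failing to reject H₀ when H₁ is actually true (false negative).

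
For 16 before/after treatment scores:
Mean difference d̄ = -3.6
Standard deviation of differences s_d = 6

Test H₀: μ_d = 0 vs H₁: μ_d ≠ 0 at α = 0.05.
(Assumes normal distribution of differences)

df = n - 1 = 15
SE = s_d/√n = 6/√16 = 1.5000
t = d̄/SE = -3.6/1.5000 = -2.4000
Critical value: t_{0.025,15} = ±2.131
p-value ≈ 0.0298
Decision: reject H₀

Answer: t = -2.4000, reject H₀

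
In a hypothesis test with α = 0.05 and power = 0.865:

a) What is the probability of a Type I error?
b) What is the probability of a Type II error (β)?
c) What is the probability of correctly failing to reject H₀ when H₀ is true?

a) Type I error probability = α = 0.05
b) Power = P(reject H₀ | H₁ true) = 1 - β = 0.865, so Type II error probability = β = 1 - Power = 0.135
c) P(fail to reject H₀ | H₀ true) = 1 - α = 0.95

Answer: a) 0.05, b) 0.135, c) 0.95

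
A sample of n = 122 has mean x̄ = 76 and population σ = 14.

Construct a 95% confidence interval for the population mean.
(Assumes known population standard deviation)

Confidence level: 95%, α = 0.05
z_0.025 = 1.960
SE = σ/√n = 14/√122 = 1.2675
Margin of error = 1.960 × 1.2675 = 2.4843
CI: x̄ ± margin = 76 ± 2.4843
CI: (73.5157, 78.4843)

Answer: (73.5157, 78.4843)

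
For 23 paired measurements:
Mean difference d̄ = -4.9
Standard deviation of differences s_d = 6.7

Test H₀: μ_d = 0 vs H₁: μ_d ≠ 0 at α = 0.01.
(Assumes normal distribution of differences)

df = n - 1 = 22
SE = s_d/√n = 6.7/√23 = 1.3970
t = d̄/SE = -4.9/1.3970 = -3.5075
Critical value: t_{0.005,22} = ±2.819
p-value ≈ 0.0020
Decision: reject H₀

Answer: t = -3.5075, reject H₀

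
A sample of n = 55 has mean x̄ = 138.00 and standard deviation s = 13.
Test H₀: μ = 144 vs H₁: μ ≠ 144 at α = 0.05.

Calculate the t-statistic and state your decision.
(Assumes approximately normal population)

Answer: t = -3.4229, reject H₀

Derivation:
df = n - 1 = 54
SE = s/√n = 13/√55 = 1.7529
t = (x̄ - μ₀)/SE = (138.00 - 144)/1.7529 = -3.4229
Critical value: t_{0.025,54} = ±2.005
p-value ≈ 0.0012
Decision: reject H₀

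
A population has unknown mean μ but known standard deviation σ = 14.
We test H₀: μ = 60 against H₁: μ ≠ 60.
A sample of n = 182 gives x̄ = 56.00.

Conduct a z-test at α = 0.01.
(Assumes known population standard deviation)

Standard error: SE = σ/√n = 14/√182 = 1.0377
z-statistic: z = (x̄ - μ₀)/SE = (56.00 - 60)/1.0377 = -3.8547
Critical value: ±2.576
p-value = 0.0001
Decision: reject H₀

Answer: z = -3.8547, reject H₀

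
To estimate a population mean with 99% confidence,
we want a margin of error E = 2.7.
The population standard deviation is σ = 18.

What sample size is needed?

z_0.005 = 2.576
n = (z×σ/E)² = (2.576×18/2.7)²
n = 294.9234
Round up: n = 295

Answer: n = 295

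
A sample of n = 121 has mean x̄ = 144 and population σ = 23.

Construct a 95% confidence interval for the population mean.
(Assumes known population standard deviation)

Answer: (139.9018, 148.0982)

Derivation:
Confidence level: 95%, α = 0.05
z_0.025 = 1.960
SE = σ/√n = 23/√121 = 2.0909
Margin of error = 1.960 × 2.0909 = 4.0982
CI: x̄ ± margin = 144 ± 4.0982
CI: (139.9018, 148.0982)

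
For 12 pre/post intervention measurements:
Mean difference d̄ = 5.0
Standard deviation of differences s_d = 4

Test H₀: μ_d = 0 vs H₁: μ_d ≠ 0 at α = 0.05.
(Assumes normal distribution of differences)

df = n - 1 = 11
SE = s_d/√n = 4/√12 = 1.1547
t = d̄/SE = 5.0/1.1547 = 4.3301
Critical value: t_{0.025,11} = ±2.201
p-value ≈ 0.0012
Decision: reject H₀

Answer: t = 4.3301, reject H₀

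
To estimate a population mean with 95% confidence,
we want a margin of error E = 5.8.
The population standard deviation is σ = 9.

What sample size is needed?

Answer: n = 10

Derivation:
z_0.025 = 1.960
n = (z×σ/E)² = (1.960×9/5.8)²
n = 9.2500
Round up: n = 10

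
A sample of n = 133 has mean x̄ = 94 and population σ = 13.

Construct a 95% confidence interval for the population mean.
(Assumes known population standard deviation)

Answer: (91.7907, 96.2093)

Derivation:
Confidence level: 95%, α = 0.05
z_0.025 = 1.960
SE = σ/√n = 13/√133 = 1.1272
Margin of error = 1.960 × 1.1272 = 2.2093
CI: x̄ ± margin = 94 ± 2.2093
CI: (91.7907, 96.2093)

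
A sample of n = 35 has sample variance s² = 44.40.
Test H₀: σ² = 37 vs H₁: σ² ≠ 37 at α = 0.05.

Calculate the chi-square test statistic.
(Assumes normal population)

Answer: χ² = 40.8000, fail to reject H₀

Derivation:
df = n - 1 = 34
χ² = (n-1)s²/σ₀² = 34×44.40/37 = 40.8000
Critical values: χ²_{0.975,34} = 19.806, χ²_{0.025,34} = 51.966
Rejection region: χ² < 19.806 or χ² > 51.966
Decision: fail to reject H₀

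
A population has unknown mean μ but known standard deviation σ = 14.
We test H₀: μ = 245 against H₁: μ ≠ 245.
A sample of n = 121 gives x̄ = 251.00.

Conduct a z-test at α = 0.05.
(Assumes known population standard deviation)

Standard error: SE = σ/√n = 14/√121 = 1.2727
z-statistic: z = (x̄ - μ₀)/SE = (251.00 - 245)/1.2727 = 4.7144
Critical value: ±1.960
p-value < 0.0001
Decision: reject H₀

Answer: z = 4.7144, reject H₀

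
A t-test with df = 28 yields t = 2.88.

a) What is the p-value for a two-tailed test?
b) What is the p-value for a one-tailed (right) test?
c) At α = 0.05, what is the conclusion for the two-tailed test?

Using t-distribution with df = 28:
a) Two-tailed: p = 2×P(T > 2.88) = 0.0075
b) One-tailed: p = P(T > 2.88) = 0.0038
c) 0.0075 < 0.05, reject H₀

Answer: a) 0.0075, b) 0.0038, c) reject H₀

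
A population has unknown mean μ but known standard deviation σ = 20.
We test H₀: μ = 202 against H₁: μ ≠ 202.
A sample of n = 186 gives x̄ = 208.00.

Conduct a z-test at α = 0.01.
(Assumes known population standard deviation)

Standard error: SE = σ/√n = 20/√186 = 1.4665
z-statistic: z = (x̄ - μ₀)/SE = (208.00 - 202)/1.4665 = 4.0914
Critical value: ±2.576
p-value < 0.0001
Decision: reject H₀

Answer: z = 4.0914, reject H₀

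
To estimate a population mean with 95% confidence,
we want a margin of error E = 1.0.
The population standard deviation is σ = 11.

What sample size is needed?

z_0.025 = 1.960
n = (z×σ/E)² = (1.960×11/1.0)²
n = 464.8336
Round up: n = 465

Answer: n = 465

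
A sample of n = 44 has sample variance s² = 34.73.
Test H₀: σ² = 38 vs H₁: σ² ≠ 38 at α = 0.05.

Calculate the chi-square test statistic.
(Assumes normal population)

df = n - 1 = 43
χ² = (n-1)s²/σ₀² = 43×34.73/38 = 39.2997
Critical values: χ²_{0.975,43} = 26.785, χ²_{0.025,43} = 62.990
Rejection region: χ² < 26.785 or χ² > 62.990
Decision: fail to reject H₀

Answer: χ² = 39.2997, fail to reject H₀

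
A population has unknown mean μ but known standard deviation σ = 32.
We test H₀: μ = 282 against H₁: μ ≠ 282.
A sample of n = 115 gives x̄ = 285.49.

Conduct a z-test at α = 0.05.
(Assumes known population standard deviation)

Answer: z = 1.1696, fail to reject H₀

Derivation:
Standard error: SE = σ/√n = 32/√115 = 2.9840
z-statistic: z = (x̄ - μ₀)/SE = (285.49 - 282)/2.9840 = 1.1696
Critical value: ±1.960
p-value = 0.2422
Decision: fail to reject H₀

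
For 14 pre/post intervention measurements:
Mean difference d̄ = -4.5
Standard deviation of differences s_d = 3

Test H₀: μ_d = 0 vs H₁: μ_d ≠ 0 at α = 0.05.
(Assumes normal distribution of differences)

df = n - 1 = 13
SE = s_d/√n = 3/√14 = 0.8018
t = d̄/SE = -4.5/0.8018 = -5.6124
Critical value: t_{0.025,13} = ±2.160
p-value ≈ 0.0001
Decision: reject H₀

Answer: t = -5.6124, reject H₀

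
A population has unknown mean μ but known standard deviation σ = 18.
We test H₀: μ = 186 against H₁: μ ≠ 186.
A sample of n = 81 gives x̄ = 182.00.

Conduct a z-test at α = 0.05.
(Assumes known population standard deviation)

Answer: z = -2.0000, reject H₀

Derivation:
Standard error: SE = σ/√n = 18/√81 = 2.0000
z-statistic: z = (x̄ - μ₀)/SE = (182.00 - 186)/2.0000 = -2.0000
Critical value: ±1.960
p-value = 0.0455
Decision: reject H₀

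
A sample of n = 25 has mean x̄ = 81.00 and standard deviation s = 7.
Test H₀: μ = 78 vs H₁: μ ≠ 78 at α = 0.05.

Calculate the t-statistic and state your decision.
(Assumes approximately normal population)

df = n - 1 = 24
SE = s/√n = 7/√25 = 1.4000
t = (x̄ - μ₀)/SE = (81.00 - 78)/1.4000 = 2.1429
Critical value: t_{0.025,24} = ±2.064
p-value ≈ 0.0425
Decision: reject H₀

Answer: t = 2.1429, reject H₀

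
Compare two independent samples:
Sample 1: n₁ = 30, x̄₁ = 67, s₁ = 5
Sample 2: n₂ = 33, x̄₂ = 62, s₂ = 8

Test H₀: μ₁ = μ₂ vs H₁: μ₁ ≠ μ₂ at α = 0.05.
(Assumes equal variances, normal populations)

Answer: t = 2.9398, reject H₀

Derivation:
Pooled variance: s²_p = [29×5² + 32×8²]/(61) = 45.4590
s_p = 6.7423
SE = s_p×√(1/n₁ + 1/n₂) = 6.7423×√(1/30 + 1/33) = 1.7008
t = (x̄₁ - x̄₂)/SE = (67 - 62)/1.7008 = 2.9398
df = 61, t-critical = ±2.000
Decision: reject H₀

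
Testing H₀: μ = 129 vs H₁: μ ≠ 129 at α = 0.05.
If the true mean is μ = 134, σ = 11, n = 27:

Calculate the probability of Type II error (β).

Answer: β ≈ 0.3439

Derivation:
SE = σ/√n = 11/√27 = 2.1170
Critical values: μ₀ ± z_0.025×SE = 129 ± 1.960×2.1170
Acceptance region: (124.8507, 133.1493)
Under H₁ (μ = 134): z_high = (133.1493 - 134)/2.1170 = -0.4018, z_low = (124.8507 - 134)/2.1170 = -4.3218
β = P(not reject | H₁) = Φ(-0.4018) - Φ(-4.3218) ≈ 0.3439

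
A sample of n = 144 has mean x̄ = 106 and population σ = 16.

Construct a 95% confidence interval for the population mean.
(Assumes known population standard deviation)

Confidence level: 95%, α = 0.05
z_0.025 = 1.960
SE = σ/√n = 16/√144 = 1.3333
Margin of error = 1.960 × 1.3333 = 2.6133
CI: x̄ ± margin = 106 ± 2.6133
CI: (103.3867, 108.6133)

Answer: (103.3867, 108.6133)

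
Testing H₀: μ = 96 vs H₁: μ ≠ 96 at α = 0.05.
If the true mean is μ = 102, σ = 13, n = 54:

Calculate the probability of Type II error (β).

Answer: β ≈ 0.0761

Derivation:
SE = σ/√n = 13/√54 = 1.7691
Critical values: μ₀ ± z_0.025×SE = 96 ± 1.960×1.7691
Acceptance region: (92.5326, 99.4674)
Under H₁ (μ = 102): z_high = (99.4674 - 102)/1.7691 = -1.4316, z_low = (92.5326 - 102)/1.7691 = -5.3515
β = P(not reject | H₁) = Φ(-1.4316) - Φ(-5.3515) ≈ 0.0761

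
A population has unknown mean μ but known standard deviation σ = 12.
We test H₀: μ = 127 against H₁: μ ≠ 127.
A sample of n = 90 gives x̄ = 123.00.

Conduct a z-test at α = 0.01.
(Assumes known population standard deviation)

Answer: z = -3.1623, reject H₀

Derivation:
Standard error: SE = σ/√n = 12/√90 = 1.2649
z-statistic: z = (x̄ - μ₀)/SE = (123.00 - 127)/1.2649 = -3.1623
Critical value: ±2.576
p-value = 0.0016
Decision: reject H₀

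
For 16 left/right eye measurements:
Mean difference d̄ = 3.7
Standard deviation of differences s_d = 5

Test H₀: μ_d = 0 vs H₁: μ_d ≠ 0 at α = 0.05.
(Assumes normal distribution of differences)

df = n - 1 = 15
SE = s_d/√n = 5/√16 = 1.2500
t = d̄/SE = 3.7/1.2500 = 2.9600
Critical value: t_{0.025,15} = ±2.131
p-value ≈ 0.0097
Decision: reject H₀

Answer: t = 2.9600, reject H₀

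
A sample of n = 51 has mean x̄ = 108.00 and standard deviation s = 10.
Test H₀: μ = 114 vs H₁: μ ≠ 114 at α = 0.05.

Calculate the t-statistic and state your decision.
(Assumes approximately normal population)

df = n - 1 = 50
SE = s/√n = 10/√51 = 1.4003
t = (x̄ - μ₀)/SE = (108.00 - 114)/1.4003 = -4.2848
Critical value: t_{0.025,50} = ±2.009
p-value ≈ 0.0001
Decision: reject H₀

Answer: t = -4.2848, reject H₀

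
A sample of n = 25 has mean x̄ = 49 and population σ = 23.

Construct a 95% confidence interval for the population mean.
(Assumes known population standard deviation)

Confidence level: 95%, α = 0.05
z_0.025 = 1.960
SE = σ/√n = 23/√25 = 4.6000
Margin of error = 1.960 × 4.6000 = 9.0160
CI: x̄ ± margin = 49 ± 9.0160
CI: (39.9840, 58.0160)

Answer: (39.9840, 58.0160)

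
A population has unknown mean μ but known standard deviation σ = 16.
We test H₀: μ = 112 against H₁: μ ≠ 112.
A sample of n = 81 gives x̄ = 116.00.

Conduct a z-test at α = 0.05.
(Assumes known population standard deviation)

Answer: z = 2.2500, reject H₀

Derivation:
Standard error: SE = σ/√n = 16/√81 = 1.7778
z-statistic: z = (x̄ - μ₀)/SE = (116.00 - 112)/1.7778 = 2.2500
Critical value: ±1.960
p-value = 0.0244
Decision: reject H₀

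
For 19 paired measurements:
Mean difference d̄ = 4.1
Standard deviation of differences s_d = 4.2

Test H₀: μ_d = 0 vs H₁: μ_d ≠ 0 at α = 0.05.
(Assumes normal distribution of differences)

Answer: t = 4.2553, reject H₀

Derivation:
df = n - 1 = 18
SE = s_d/√n = 4.2/√19 = 0.9635
t = d̄/SE = 4.1/0.9635 = 4.2553
Critical value: t_{0.025,18} = ±2.101
p-value ≈ 0.0005
Decision: reject H₀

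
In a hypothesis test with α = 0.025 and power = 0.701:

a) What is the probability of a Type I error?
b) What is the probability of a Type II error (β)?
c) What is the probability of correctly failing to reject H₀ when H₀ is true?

a) Type I error probability = α = 0.025
b) Power = P(reject H₀ | H₁ true) = 1 - β = 0.701, so Type II error probability = β = 1 - Power = 0.299
c) P(fail to reject H₀ | H₀ true) = 1 - α = 0.975

Answer: a) 0.025, b) 0.299, c) 0.975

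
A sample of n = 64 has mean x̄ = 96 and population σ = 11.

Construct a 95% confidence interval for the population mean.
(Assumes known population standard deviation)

Confidence level: 95%, α = 0.05
z_0.025 = 1.960
SE = σ/√n = 11/√64 = 1.3750
Margin of error = 1.960 × 1.3750 = 2.6950
CI: x̄ ± margin = 96 ± 2.6950
CI: (93.3050, 98.6950)

Answer: (93.3050, 98.6950)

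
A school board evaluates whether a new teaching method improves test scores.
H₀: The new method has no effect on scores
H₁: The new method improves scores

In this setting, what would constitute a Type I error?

Type I error: rejecting H₀ when it is actually true (false positive).
Type II error: failing to reject H₀ when H₁ is actually true (false negative).

Answer: Concluding the new method improves scores when it actually doesn't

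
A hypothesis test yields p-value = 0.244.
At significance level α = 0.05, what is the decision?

Answer: fail to reject H₀

Derivation:
Compare p-value to α:
0.244 ≥ 0.05
Decision: fail to reject H₀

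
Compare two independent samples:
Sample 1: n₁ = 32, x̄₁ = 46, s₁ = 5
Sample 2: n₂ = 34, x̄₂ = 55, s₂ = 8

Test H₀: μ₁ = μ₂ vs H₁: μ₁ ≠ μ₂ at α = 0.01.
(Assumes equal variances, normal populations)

Pooled variance: s²_p = [31×5² + 33×8²]/(64) = 45.1094
s_p = 6.7164
SE = s_p×√(1/n₁ + 1/n₂) = 6.7164×√(1/32 + 1/34) = 1.6542
t = (x̄₁ - x̄₂)/SE = (46 - 55)/1.6542 = -5.4407
df = 64, t-critical = ±2.655
Decision: reject H₀

Answer: t = -5.4407, reject H₀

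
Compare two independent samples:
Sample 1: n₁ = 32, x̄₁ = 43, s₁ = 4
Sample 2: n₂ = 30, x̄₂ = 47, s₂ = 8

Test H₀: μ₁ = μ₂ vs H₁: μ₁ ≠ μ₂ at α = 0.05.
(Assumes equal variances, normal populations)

Answer: t = -2.5140, reject H₀

Derivation:
Pooled variance: s²_p = [31×4² + 29×8²]/(60) = 39.2000
s_p = 6.2610
SE = s_p×√(1/n₁ + 1/n₂) = 6.2610×√(1/32 + 1/30) = 1.5911
t = (x̄₁ - x̄₂)/SE = (43 - 47)/1.5911 = -2.5140
df = 60, t-critical = ±2.000
Decision: reject H₀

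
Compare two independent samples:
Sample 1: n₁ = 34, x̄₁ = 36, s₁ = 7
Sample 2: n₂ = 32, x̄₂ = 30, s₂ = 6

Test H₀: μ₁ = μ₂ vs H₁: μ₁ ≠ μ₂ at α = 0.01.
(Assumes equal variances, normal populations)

Pooled variance: s²_p = [33×7² + 31×6²]/(64) = 42.7031
s_p = 6.5348
SE = s_p×√(1/n₁ + 1/n₂) = 6.5348×√(1/34 + 1/32) = 1.6095
t = (x̄₁ - x̄₂)/SE = (36 - 30)/1.6095 = 3.7279
df = 64, t-critical = ±2.655
Decision: reject H₀

Answer: t = 3.7279, reject H₀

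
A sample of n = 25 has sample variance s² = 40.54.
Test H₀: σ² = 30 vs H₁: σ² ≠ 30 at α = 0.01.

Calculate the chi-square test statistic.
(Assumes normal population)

Answer: χ² = 32.4320, fail to reject H₀

Derivation:
df = n - 1 = 24
χ² = (n-1)s²/σ₀² = 24×40.54/30 = 32.4320
Critical values: χ²_{0.995,24} = 9.886, χ²_{0.005,24} = 45.559
Rejection region: χ² < 9.886 or χ² > 45.559
Decision: fail to reject H₀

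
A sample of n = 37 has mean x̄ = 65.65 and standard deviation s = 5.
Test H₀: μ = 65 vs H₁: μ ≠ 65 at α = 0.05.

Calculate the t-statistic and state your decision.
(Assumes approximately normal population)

df = n - 1 = 36
SE = s/√n = 5/√37 = 0.8220
t = (x̄ - μ₀)/SE = (65.65 - 65)/0.8220 = 0.7908
Critical value: t_{0.025,36} = ±2.028
p-value ≈ 0.4342
Decision: fail to reject H₀

Answer: t = 0.7908, fail to reject H₀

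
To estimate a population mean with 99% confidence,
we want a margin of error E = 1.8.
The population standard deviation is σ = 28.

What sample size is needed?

Answer: n = 1606

Derivation:
z_0.005 = 2.576
n = (z×σ/E)² = (2.576×28/1.8)²
n = 1605.6939
Round up: n = 1606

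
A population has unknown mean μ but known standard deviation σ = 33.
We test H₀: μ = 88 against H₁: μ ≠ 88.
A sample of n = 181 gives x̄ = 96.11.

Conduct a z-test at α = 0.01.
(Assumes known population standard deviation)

Answer: z = 3.3063, reject H₀

Derivation:
Standard error: SE = σ/√n = 33/√181 = 2.4529
z-statistic: z = (x̄ - μ₀)/SE = (96.11 - 88)/2.4529 = 3.3063
Critical value: ±2.576
p-value = 0.0009
Decision: reject H₀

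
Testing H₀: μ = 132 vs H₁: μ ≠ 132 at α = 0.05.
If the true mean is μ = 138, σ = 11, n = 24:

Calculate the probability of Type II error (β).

Answer: β ≈ 0.2382

Derivation:
SE = σ/√n = 11/√24 = 2.2454
Critical values: μ₀ ± z_0.025×SE = 132 ± 1.960×2.2454
Acceptance region: (127.5990, 136.4010)
Under H₁ (μ = 138): z_high = (136.4010 - 138)/2.2454 = -0.7121, z_low = (127.5990 - 138)/2.2454 = -4.6321
β = P(not reject | H₁) = Φ(-0.7121) - Φ(-4.6321) ≈ 0.2382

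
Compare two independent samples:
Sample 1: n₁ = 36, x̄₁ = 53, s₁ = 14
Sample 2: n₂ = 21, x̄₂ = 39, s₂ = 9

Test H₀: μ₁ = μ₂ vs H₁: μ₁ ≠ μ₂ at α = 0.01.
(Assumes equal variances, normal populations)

Answer: t = 4.1062, reject H₀

Derivation:
Pooled variance: s²_p = [35×14² + 20×9²]/(55) = 154.1818
s_p = 12.4170
SE = s_p×√(1/n₁ + 1/n₂) = 12.4170×√(1/36 + 1/21) = 3.4095
t = (x̄₁ - x̄₂)/SE = (53 - 39)/3.4095 = 4.1062
df = 55, t-critical = ±2.668
Decision: reject H₀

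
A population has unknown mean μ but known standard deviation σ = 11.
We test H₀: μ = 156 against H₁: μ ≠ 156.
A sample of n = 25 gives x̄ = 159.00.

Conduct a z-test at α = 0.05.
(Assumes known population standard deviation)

Standard error: SE = σ/√n = 11/√25 = 2.2000
z-statistic: z = (x̄ - μ₀)/SE = (159.00 - 156)/2.2000 = 1.3636
Critical value: ±1.960
p-value = 0.1727
Decision: fail to reject H₀

Answer: z = 1.3636, fail to reject H₀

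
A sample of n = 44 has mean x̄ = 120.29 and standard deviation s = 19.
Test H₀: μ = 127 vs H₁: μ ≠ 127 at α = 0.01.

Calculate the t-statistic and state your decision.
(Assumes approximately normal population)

df = n - 1 = 43
SE = s/√n = 19/√44 = 2.8644
t = (x̄ - μ₀)/SE = (120.29 - 127)/2.8644 = -2.3425
Critical value: t_{0.005,43} = ±2.695
p-value ≈ 0.0239
Decision: fail to reject H₀

Answer: t = -2.3425, fail to reject H₀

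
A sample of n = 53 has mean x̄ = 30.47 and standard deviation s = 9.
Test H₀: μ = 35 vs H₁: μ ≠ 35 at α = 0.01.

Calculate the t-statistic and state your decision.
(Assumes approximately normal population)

Answer: t = -3.6645, reject H₀

Derivation:
df = n - 1 = 52
SE = s/√n = 9/√53 = 1.2362
t = (x̄ - μ₀)/SE = (30.47 - 35)/1.2362 = -3.6645
Critical value: t_{0.005,52} = ±2.674
p-value ≈ 0.0006
Decision: reject H₀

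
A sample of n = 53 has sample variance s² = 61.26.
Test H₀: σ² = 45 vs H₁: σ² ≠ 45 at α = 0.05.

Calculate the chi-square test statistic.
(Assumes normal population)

df = n - 1 = 52
χ² = (n-1)s²/σ₀² = 52×61.26/45 = 70.7893
Critical values: χ²_{0.975,52} = 33.968, χ²_{0.025,52} = 73.810
Rejection region: χ² < 33.968 or χ² > 73.810
Decision: fail to reject H₀

Answer: χ² = 70.7893, fail to reject H₀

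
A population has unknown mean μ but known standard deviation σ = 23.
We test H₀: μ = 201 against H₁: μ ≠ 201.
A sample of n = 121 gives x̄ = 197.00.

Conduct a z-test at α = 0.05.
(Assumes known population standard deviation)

Answer: z = -1.9131, fail to reject H₀

Derivation:
Standard error: SE = σ/√n = 23/√121 = 2.0909
z-statistic: z = (x̄ - μ₀)/SE = (197.00 - 201)/2.0909 = -1.9131
Critical value: ±1.960
p-value = 0.0557
Decision: fail to reject H₀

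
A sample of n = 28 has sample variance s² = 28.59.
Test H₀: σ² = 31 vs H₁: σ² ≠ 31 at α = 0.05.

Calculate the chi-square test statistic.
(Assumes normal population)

Answer: χ² = 24.9010, fail to reject H₀

Derivation:
df = n - 1 = 27
χ² = (n-1)s²/σ₀² = 27×28.59/31 = 24.9010
Critical values: χ²_{0.975,27} = 14.573, χ²_{0.025,27} = 43.195
Rejection region: χ² < 14.573 or χ² > 43.195
Decision: fail to reject H₀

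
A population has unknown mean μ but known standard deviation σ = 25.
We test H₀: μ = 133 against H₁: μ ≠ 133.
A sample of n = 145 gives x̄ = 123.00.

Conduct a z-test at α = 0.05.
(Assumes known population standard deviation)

Standard error: SE = σ/√n = 25/√145 = 2.0761
z-statistic: z = (x̄ - μ₀)/SE = (123.00 - 133)/2.0761 = -4.8167
Critical value: ±1.960
p-value < 0.0001
Decision: reject H₀

Answer: z = -4.8167, reject H₀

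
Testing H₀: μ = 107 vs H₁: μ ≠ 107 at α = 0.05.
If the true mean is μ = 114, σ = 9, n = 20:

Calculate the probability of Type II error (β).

Answer: β ≈ 0.0645

Derivation:
SE = σ/√n = 9/√20 = 2.0125
Critical values: μ₀ ± z_0.025×SE = 107 ± 1.960×2.0125
Acceptance region: (103.0555, 110.9445)
Under H₁ (μ = 114): z_high = (110.9445 - 114)/2.0125 = -1.5183, z_low = (103.0555 - 114)/2.0125 = -5.4383
β = P(not reject | H₁) = Φ(-1.5183) - Φ(-5.4383) ≈ 0.0645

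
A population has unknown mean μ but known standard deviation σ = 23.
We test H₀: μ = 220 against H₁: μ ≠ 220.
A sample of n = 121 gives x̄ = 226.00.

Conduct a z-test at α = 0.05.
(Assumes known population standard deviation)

Answer: z = 2.8696, reject H₀

Derivation:
Standard error: SE = σ/√n = 23/√121 = 2.0909
z-statistic: z = (x̄ - μ₀)/SE = (226.00 - 220)/2.0909 = 2.8696
Critical value: ±1.960
p-value = 0.0041
Decision: reject H₀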